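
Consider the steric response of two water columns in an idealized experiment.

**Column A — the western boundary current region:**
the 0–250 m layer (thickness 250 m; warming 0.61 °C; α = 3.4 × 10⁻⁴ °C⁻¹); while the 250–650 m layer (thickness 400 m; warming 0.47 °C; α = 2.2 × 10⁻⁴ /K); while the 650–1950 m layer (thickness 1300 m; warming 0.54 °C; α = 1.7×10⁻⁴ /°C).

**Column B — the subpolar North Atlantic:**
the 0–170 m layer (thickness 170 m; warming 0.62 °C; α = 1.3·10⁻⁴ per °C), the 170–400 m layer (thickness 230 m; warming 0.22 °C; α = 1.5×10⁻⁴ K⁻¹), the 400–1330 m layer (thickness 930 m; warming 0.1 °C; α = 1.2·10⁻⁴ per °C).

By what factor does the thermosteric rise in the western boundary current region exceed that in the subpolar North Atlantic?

A 3.4×10⁻⁴ × 250 × 0.61 = 0.05185 m
A 0.47 × 2.2×10⁻⁴ × 400 = 0.04136 m
A 0.54 × 1.7×10⁻⁴ × 1300 = 0.11934 m
A total: 0.21255 m
B Layer 1: 0.62 × 1.3×10⁻⁴ × 170 = 0.013702 m
B 230 × 0.22 × 1.5×10⁻⁴ = 0.00759 m
B 400–1330 m: 0.1 × 1.2×10⁻⁴ × 930 = 0.01116 m
B total: 0.032452 m
Ratio: 0.21255 / 0.032452 ≈ 6.550

6.55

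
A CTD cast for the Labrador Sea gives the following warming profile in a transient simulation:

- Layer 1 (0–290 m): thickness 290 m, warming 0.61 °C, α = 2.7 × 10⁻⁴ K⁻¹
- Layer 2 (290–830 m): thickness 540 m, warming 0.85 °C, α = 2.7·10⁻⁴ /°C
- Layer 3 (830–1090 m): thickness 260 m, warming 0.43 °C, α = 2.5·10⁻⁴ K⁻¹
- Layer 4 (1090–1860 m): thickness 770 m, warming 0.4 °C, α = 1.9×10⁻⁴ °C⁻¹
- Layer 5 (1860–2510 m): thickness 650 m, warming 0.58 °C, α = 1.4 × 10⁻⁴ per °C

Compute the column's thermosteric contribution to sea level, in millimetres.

290 × 2.7×10⁻⁴ × 0.61 = 0.047763 m
540 × 2.7×10⁻⁴ × 0.85 = 0.12393 m
Layer 3: 0.43 × 2.5×10⁻⁴ × 260 = 0.02795 m
770 × 0.4 × 1.9×10⁻⁴ = 0.05852 m
650 × 0.58 × 1.4×10⁻⁴ = 0.05278 m
Δh = 0.047763 + 0.12393 + 0.02795 + 0.05852 + 0.05278 = 0.310943 m

about 311 mm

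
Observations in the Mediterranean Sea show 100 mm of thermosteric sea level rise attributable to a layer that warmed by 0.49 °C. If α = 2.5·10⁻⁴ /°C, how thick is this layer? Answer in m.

H = Δh/(αΔT) = 0.1 / (2.5×10⁻⁴ × 0.49) ≈ 816.3 m

about 816 m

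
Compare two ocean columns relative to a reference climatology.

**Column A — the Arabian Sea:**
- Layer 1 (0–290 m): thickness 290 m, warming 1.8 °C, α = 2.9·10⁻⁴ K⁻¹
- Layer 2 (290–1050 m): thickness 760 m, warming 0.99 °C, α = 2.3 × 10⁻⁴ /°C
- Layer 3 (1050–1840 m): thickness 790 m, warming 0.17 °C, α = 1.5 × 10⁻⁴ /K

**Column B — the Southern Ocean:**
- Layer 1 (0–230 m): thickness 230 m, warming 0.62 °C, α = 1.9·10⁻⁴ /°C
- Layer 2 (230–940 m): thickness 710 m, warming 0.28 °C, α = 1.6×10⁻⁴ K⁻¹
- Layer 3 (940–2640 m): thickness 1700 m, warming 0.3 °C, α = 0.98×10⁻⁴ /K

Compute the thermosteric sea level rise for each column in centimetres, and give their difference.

A 0–290 m: 1.8 × 2.9×10⁻⁴ × 290 = 0.15138 m
A Layer 2: 760 × 2.3×10⁻⁴ × 0.99 = 0.173052 m
A 1050–1840 m: 1.5×10⁻⁴ × 0.17 × 790 = 0.020145 m
A total: 0.344577 m
B Layer 1: 0.62 × 230 × 1.9×10⁻⁴ = 0.027094 m
B 230–940 m: 0.28 × 710 × 1.6×10⁻⁴ = 0.031808 m
B 940–2640 m: 1700 × 0.3 × 0.98×10⁻⁴ = 0.04998 m
B total: 0.108882 m
Difference: 0.344577 − 0.108882 = 0.235695 m

Δh_A ≈ 34 cm, Δh_B ≈ 11 cm; difference ≈ 24 cm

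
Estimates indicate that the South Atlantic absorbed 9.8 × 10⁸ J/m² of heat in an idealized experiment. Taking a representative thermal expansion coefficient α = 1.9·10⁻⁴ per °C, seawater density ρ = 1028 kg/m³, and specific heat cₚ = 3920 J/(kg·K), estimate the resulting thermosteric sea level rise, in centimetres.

4.62 cm

Δh = αQ/(ρcₚ) = 1.9×10⁻⁴ × 9.8×10⁸ / (1028 × 3920) ≈ 0.046206 m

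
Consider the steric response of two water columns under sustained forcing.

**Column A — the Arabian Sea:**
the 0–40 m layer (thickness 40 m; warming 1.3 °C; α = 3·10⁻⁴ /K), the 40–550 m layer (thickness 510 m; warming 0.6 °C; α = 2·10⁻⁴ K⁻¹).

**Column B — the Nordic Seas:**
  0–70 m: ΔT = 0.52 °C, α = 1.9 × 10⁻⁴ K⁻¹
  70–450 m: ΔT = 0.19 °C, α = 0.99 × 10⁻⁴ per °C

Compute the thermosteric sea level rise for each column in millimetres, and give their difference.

A: 76.8 mm; B: 14.1 mm; difference 62.7 mm

A 3×10⁻⁴ × 40 × 1.3 = 0.01560 m
A 510 × 0.6 × 2×10⁻⁴ = 0.06120 m
A total: 0.07680 m
B Layer 1: 1.9×10⁻⁴ × 70 × 0.52 = 0.006916 m
B Layer 2: 0.99×10⁻⁴ × 0.19 × 380 = 0.0071478 m
B total: 0.0140638 m
Difference: 0.07680 − 0.0140638 = 0.0627362 m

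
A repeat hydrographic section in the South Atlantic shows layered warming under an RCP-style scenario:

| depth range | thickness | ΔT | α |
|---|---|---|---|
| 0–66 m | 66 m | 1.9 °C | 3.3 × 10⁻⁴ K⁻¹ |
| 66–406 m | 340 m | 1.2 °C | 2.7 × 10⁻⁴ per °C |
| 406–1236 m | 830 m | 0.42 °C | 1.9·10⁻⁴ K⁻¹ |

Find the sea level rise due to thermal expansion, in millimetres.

Layer 1: 1.9 × 3.3×10⁻⁴ × 66 = 0.041382 m
Layer 2: 340 × 2.7×10⁻⁴ × 1.2 = 0.11016 m
406–1236 m: 0.42 × 830 × 1.9×10⁻⁴ = 0.066234 m
Δh = 0.041382 + 0.11016 + 0.066234 = 0.217776 m

about 220 mm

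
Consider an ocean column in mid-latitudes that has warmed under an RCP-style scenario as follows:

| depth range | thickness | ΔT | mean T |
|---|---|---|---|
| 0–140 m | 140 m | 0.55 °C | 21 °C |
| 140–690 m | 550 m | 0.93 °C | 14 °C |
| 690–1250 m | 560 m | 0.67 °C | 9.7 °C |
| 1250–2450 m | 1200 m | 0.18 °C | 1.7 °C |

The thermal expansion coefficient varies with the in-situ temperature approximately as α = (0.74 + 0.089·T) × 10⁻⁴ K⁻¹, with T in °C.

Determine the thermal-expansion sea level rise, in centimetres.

Layer 1: α = (0.74 + 0.089×21)×10⁻⁴ = 2.609×10⁻⁴ K⁻¹
Layer 2: α = (0.74 + 0.089×14)×10⁻⁴ = 1.986×10⁻⁴ K⁻¹
Layer 3: α = (0.74 + 0.089×9.7)×10⁻⁴ = 1.6033×10⁻⁴ K⁻¹
Layer 4: α = (0.74 + 0.089×1.7)×10⁻⁴ = 0.8913×10⁻⁴ K⁻¹
140 × 0.55 × 2.609×10⁻⁴ = 0.0200893 m
Layer 2: 1.986×10⁻⁴ × 550 × 0.93 = 0.1015839 m
690–1250 m: 1.6033×10⁻⁴ × 0.67 × 560 = 0.060155816 m
Layer 4: 0.18 × 0.8913×10⁻⁴ × 1200 = 0.01925208 m
Δh = 0.0200893 + 0.1015839 + 0.060155816 + 0.01925208 = 0.201081096 m ≈ 20.1 cm

20.1 cm of thermosteric rise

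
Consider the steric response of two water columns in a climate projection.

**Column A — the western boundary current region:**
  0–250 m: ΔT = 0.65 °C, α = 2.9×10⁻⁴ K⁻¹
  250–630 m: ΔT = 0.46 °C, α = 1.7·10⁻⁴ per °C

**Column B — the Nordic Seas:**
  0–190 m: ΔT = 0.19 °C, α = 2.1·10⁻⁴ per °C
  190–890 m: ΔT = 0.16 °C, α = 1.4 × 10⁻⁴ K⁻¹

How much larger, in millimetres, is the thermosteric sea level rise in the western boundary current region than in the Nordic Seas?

A Layer 1: 2.9×10⁻⁴ × 0.65 × 250 = 0.047125 m
A 1.7×10⁻⁴ × 380 × 0.46 = 0.029716 m
A total: 0.076841 m
B 0–190 m: 2.1×10⁻⁴ × 190 × 0.19 = 0.007581 m
B 190–890 m: 700 × 0.16 × 1.4×10⁻⁴ = 0.01568 m
B total: 0.023261 m
Difference: 0.076841 − 0.023261 = 0.05358 m

53.6 mm larger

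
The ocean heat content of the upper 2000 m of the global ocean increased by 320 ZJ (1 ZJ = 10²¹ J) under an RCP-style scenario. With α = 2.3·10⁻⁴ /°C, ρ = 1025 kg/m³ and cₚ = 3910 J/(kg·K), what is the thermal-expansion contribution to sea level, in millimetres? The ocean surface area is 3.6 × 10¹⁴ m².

Per unit area: Q = 320×10²¹ / (3.6×10¹⁴) ≈ 8.889×10⁸ J/m²
Δh = αQ/(ρcₚ) = 2.3×10⁻⁴ × 8.889×10⁸ / (1025 × 3910) ≈ 0.051013 m

51.0 mm of thermosteric rise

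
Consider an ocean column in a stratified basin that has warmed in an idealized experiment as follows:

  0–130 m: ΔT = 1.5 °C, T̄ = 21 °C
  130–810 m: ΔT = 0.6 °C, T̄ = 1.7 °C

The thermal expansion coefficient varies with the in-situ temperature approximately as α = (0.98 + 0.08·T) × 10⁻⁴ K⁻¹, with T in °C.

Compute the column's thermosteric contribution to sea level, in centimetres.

Layer 1: α = (0.98 + 0.08×21)×10⁻⁴ = 2.66×10⁻⁴ K⁻¹
Layer 2: α = (0.98 + 0.08×1.7)×10⁻⁴ = 1.116×10⁻⁴ K⁻¹
Layer 1: 1.5 × 2.66×10⁻⁴ × 130 = 0.05187 m
Layer 2: 1.116×10⁻⁴ × 0.6 × 680 = 0.0455328 m
Δh = 0.05187 + 0.0455328 = 0.0974028 m

9.74 cm of thermosteric rise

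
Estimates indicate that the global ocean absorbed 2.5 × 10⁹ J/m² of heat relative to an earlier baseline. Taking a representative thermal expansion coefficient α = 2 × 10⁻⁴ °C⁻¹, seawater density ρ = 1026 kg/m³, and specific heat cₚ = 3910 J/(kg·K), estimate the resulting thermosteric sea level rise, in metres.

about 0.125 m

Δh = αQ/(ρcₚ) = 2×10⁻⁴ × 2.5×10⁹ / (1026 × 3910) ≈ 0.12464 m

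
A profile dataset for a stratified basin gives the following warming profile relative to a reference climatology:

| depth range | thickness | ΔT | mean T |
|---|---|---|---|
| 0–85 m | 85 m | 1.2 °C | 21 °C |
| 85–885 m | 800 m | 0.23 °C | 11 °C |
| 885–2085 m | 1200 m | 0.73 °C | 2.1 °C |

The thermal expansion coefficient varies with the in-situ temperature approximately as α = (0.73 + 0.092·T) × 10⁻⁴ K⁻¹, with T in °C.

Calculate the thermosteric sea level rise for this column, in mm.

Layer 1: α = (0.73 + 0.092×21)×10⁻⁴ = 2.662×10⁻⁴ K⁻¹
Layer 2: α = (0.73 + 0.092×11)×10⁻⁴ = 1.742×10⁻⁴ K⁻¹
Layer 3: α = (0.73 + 0.092×2.1)×10⁻⁴ = 0.9232×10⁻⁴ K⁻¹
Layer 1: 85 × 1.2 × 2.662×10⁻⁴ = 0.0271524 m
85–885 m: 1.742×10⁻⁴ × 800 × 0.23 = 0.0320528 m
Layer 3: 0.73 × 0.9232×10⁻⁴ × 1200 = 0.08087232 m
Δh = 0.0271524 + 0.0320528 + 0.08087232 = 0.14007752 m

140 mm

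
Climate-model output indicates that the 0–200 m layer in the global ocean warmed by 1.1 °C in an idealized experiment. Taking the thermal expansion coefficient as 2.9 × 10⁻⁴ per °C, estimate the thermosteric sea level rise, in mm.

Δh = αΔT·H = 2.9×10⁻⁴ × 1.1 × 200 = 0.06380 m

63.8 mm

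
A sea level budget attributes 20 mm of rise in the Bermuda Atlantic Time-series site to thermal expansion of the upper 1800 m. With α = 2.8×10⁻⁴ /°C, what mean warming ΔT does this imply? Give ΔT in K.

0.0397 K

ΔT = Δh/(αH) = 0.02 / (2.8×10⁻⁴ × 1800) ≈ 0.03968 K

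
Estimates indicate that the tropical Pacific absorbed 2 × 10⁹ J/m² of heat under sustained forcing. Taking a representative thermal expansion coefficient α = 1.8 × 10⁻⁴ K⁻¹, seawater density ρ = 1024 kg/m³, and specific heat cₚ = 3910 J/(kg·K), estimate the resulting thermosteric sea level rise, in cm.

Δh = αQ/(ρcₚ) = 1.8×10⁻⁴ × 2×10⁹ / (1024 × 3910) ≈ 0.089914 m

9.0 cm of thermosteric rise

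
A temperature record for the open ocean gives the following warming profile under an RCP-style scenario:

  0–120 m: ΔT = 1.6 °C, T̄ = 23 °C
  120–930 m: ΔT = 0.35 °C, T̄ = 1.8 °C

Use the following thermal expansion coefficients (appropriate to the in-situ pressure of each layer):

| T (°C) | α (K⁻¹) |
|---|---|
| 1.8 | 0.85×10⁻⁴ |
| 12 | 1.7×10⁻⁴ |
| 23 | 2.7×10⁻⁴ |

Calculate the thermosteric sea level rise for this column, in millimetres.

Layer 1 at 23 °C → α = 2.7×10⁻⁴ K⁻¹
Layer 2 at 1.8 °C → α = 0.85×10⁻⁴ K⁻¹
120 × 1.6 × 2.7×10⁻⁴ = 0.05184 m
120–930 m: 810 × 0.85×10⁻⁴ × 0.35 = 0.0240975 m
Δh = 0.05184 + 0.0240975 = 0.0759375 m ≈ 76 mm

76 mm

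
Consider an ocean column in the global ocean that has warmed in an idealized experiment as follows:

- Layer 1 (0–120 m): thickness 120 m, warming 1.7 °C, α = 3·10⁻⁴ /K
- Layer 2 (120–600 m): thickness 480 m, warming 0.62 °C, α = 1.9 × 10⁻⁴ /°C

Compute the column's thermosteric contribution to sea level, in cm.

3×10⁻⁴ × 120 × 1.7 = 0.06120 m
480 × 0.62 × 1.9×10⁻⁴ = 0.056544 m
Δh = 0.06120 + 0.056544 = 0.117744 m

11.8 cm of thermosteric rise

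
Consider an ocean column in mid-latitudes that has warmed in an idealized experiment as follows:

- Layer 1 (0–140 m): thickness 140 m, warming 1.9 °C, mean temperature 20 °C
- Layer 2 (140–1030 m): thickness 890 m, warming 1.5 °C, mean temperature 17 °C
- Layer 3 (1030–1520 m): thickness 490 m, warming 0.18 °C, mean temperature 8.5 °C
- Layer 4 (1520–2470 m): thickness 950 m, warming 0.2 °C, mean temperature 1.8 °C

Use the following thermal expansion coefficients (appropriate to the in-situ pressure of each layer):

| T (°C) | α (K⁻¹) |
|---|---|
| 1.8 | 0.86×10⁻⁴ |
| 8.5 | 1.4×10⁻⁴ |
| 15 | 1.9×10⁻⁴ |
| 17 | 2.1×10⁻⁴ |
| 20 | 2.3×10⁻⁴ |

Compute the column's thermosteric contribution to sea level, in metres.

Layer 1 at 20 °C → α = 2.3×10⁻⁴ K⁻¹
Layer 2 at 17 °C → α = 2.1×10⁻⁴ K⁻¹
Layer 3 at 8.5 °C → α = 1.4×10⁻⁴ K⁻¹
Layer 4 at 1.8 °C → α = 0.86×10⁻⁴ K⁻¹
Layer 1: 2.3×10⁻⁴ × 1.9 × 140 = 0.06118 m
Layer 2: 2.1×10⁻⁴ × 890 × 1.5 = 0.28035 m
Layer 3: 1.4×10⁻⁴ × 490 × 0.18 = 0.012348 m
1520–2470 m: 0.86×10⁻⁴ × 950 × 0.2 = 0.01634 m
Δh = 0.06118 + 0.28035 + 0.012348 + 0.01634 = 0.370218 m

0.370 m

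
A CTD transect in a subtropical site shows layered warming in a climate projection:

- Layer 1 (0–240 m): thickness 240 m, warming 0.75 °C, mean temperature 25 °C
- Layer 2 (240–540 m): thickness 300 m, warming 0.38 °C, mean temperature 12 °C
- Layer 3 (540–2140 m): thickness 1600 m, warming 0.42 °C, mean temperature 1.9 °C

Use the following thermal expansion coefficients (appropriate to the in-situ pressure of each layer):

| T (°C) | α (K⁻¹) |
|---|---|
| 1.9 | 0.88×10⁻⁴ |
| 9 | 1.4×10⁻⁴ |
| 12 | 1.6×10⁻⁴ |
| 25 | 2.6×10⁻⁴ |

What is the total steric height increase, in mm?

Layer 1 at 25 °C → α = 2.6×10⁻⁴ K⁻¹
Layer 2 at 12 °C → α = 1.6×10⁻⁴ K⁻¹
Layer 3 at 1.9 °C → α = 0.88×10⁻⁴ K⁻¹
0–240 m: 2.6×10⁻⁴ × 240 × 0.75 = 0.04680 m
240–540 m: 0.38 × 1.6×10⁻⁴ × 300 = 0.01824 m
0.42 × 1600 × 0.88×10⁻⁴ = 0.059136 m
Δh = 0.04680 + 0.01824 + 0.059136 = 0.124176 m ≈ 120 mm

120 mm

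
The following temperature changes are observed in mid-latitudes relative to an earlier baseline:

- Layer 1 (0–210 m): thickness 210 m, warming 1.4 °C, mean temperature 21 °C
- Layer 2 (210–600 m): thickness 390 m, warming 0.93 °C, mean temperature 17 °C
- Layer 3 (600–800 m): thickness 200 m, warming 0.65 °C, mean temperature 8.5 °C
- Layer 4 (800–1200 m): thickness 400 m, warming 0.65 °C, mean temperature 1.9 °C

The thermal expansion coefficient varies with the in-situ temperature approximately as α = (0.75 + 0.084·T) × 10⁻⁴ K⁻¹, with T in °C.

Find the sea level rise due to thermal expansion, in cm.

Layer 1: α = (0.75 + 0.084×21)×10⁻⁴ = 2.514×10⁻⁴ K⁻¹
Layer 2: α = (0.75 + 0.084×17)×10⁻⁴ = 2.178×10⁻⁴ K⁻¹
Layer 3: α = (0.75 + 0.084×8.5)×10⁻⁴ = 1.464×10⁻⁴ K⁻¹
Layer 4: α = (0.75 + 0.084×1.9)×10⁻⁴ = 0.9096×10⁻⁴ K⁻¹
Layer 1: 2.514×10⁻⁴ × 210 × 1.4 = 0.0739116 m
Layer 2: 2.178×10⁻⁴ × 390 × 0.93 = 0.07899606 m
600–800 m: 200 × 0.65 × 1.464×10⁻⁴ = 0.019032 m
800–1200 m: 400 × 0.9096×10⁻⁴ × 0.65 = 0.0236496 m
Δh = 0.0739116 + 0.07899606 + 0.019032 + 0.0236496 = 0.19558926 m ≈ 19.6 cm

Δh ≈ 19.6 cm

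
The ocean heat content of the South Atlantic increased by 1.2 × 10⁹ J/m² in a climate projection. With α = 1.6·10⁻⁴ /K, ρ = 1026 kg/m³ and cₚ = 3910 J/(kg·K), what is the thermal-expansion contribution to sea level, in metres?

Δh = αQ/(ρcₚ) = 1.6×10⁻⁴ × 1.2×10⁹ / (1026 × 3910) ≈ 0.04786 m

Δh = 0.0479 m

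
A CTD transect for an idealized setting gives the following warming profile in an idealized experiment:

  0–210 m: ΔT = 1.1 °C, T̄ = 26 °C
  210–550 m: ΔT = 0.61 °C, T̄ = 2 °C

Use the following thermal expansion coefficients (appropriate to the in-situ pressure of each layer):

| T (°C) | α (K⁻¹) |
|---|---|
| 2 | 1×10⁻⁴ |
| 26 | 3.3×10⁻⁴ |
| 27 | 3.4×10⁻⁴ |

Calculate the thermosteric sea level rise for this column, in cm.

Δh ≈ 9.7 cm

Layer 1 at 26 °C → α = 3.3×10⁻⁴ K⁻¹
Layer 2 at 2 °C → α = 1×10⁻⁴ K⁻¹
0–210 m: 1.1 × 210 × 3.3×10⁻⁴ = 0.07623 m
0.61 × 340 × 1×10⁻⁴ = 0.02074 m
Δh = 0.07623 + 0.02074 = 0.09697 m ≈ 9.7 cm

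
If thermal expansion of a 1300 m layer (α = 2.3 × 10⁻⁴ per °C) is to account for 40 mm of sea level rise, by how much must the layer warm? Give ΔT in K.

ΔT = Δh/(αH) = 0.04 / (2.3×10⁻⁴ × 1300) ≈ 0.1338 K

about 0.134 K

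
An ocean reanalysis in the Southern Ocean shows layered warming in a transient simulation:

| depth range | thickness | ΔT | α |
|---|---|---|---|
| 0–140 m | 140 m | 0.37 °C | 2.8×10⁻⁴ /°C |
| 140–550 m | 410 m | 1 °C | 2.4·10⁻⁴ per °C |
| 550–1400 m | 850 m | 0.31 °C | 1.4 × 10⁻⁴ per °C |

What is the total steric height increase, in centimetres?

15 cm of thermosteric rise

Layer 1: 140 × 0.37 × 2.8×10⁻⁴ = 0.014504 m
140–550 m: 2.4×10⁻⁴ × 1 × 410 = 0.09840 m
850 × 0.31 × 1.4×10⁻⁴ = 0.03689 m
Δh = 0.014504 + 0.09840 + 0.03689 = 0.149794 m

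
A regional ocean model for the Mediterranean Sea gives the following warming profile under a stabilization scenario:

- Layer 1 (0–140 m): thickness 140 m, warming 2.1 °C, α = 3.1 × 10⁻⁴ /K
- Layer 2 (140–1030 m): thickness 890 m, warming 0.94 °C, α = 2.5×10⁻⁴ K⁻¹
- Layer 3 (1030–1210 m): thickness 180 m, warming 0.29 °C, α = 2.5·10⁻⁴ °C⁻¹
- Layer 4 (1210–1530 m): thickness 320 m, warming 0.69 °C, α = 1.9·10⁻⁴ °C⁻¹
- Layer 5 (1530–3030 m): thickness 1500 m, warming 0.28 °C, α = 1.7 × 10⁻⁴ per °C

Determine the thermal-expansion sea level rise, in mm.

Δh ≈ 427 mm

140 × 2.1 × 3.1×10⁻⁴ = 0.09114 m
2.5×10⁻⁴ × 0.94 × 890 = 0.20915 m
1030–1210 m: 180 × 2.5×10⁻⁴ × 0.29 = 0.01305 m
Layer 4: 0.69 × 320 × 1.9×10⁻⁴ = 0.041952 m
1530–3030 m: 1500 × 0.28 × 1.7×10⁻⁴ = 0.07140 m
Δh = 0.09114 + 0.20915 + 0.01305 + 0.041952 + 0.07140 = 0.426692 m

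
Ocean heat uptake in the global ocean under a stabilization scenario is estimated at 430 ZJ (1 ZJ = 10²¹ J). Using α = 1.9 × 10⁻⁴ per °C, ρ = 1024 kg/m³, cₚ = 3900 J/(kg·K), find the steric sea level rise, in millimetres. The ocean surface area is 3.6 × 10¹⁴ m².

Δh = 56.8 mm

Per unit area: Q = 430×10²¹ / (3.6×10¹⁴) ≈ 1.194×10⁹ J/m²
Δh = αQ/(ρcₚ) = 1.9×10⁻⁴ × 1.194×10⁹ / (1024 × 3900) ≈ 0.056806 m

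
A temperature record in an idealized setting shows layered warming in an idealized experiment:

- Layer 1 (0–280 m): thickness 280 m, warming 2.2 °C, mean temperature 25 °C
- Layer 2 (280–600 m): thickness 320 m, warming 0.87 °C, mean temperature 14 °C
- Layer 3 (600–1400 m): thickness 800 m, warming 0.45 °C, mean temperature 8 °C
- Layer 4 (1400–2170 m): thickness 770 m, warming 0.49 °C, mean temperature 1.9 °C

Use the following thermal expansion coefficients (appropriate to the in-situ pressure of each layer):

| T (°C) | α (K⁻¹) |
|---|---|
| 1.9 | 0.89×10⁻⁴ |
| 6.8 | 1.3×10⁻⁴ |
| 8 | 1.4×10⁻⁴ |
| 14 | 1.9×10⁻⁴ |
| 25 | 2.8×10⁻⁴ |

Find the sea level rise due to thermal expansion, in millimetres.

Layer 1 at 25 °C → α = 2.8×10⁻⁴ K⁻¹
Layer 2 at 14 °C → α = 1.9×10⁻⁴ K⁻¹
Layer 3 at 8 °C → α = 1.4×10⁻⁴ K⁻¹
Layer 4 at 1.9 °C → α = 0.89×10⁻⁴ K⁻¹
Layer 1: 280 × 2.2 × 2.8×10⁻⁴ = 0.17248 m
1.9×10⁻⁴ × 0.87 × 320 = 0.052896 m
Layer 3: 1.4×10⁻⁴ × 0.45 × 800 = 0.05040 m
1400–2170 m: 0.49 × 770 × 0.89×10⁻⁴ = 0.0335797 m
Δh = 0.17248 + 0.052896 + 0.05040 + 0.0335797 = 0.3093557 m

309 mm of thermosteric rise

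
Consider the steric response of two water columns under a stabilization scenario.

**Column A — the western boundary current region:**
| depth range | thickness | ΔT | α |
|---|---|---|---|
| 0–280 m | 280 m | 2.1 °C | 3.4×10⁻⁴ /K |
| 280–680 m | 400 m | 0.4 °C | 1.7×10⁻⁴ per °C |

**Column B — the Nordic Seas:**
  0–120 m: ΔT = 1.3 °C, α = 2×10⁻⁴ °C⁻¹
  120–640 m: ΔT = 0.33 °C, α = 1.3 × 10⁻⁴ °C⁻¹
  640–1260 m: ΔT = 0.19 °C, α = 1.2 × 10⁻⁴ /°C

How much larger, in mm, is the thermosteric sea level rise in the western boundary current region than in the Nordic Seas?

160 mm

A 3.4×10⁻⁴ × 280 × 2.1 = 0.19992 m
A 280–680 m: 400 × 0.4 × 1.7×10⁻⁴ = 0.02720 m
A total: 0.22712 m
B 0–120 m: 2×10⁻⁴ × 1.3 × 120 = 0.03120 m
B Layer 2: 520 × 0.33 × 1.3×10⁻⁴ = 0.022308 m
B 640–1260 m: 1.2×10⁻⁴ × 0.19 × 620 = 0.014136 m
B total: 0.067644 m
Difference: 0.22712 − 0.067644 = 0.159476 m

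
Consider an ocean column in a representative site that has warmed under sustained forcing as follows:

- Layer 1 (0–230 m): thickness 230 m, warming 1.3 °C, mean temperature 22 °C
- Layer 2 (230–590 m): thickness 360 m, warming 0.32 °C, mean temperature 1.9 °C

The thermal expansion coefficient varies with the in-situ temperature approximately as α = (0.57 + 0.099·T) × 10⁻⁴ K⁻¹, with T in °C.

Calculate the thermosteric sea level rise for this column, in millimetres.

Layer 1: α = (0.57 + 0.099×22)×10⁻⁴ = 2.748×10⁻⁴ K⁻¹
Layer 2: α = (0.57 + 0.099×1.9)×10⁻⁴ = 0.7581×10⁻⁴ K⁻¹
Layer 1: 2.748×10⁻⁴ × 230 × 1.3 = 0.0821652 m
360 × 0.7581×10⁻⁴ × 0.32 = 0.008733312 m
Δh = 0.0821652 + 0.008733312 = 0.090898512 m

91 mm of thermosteric rise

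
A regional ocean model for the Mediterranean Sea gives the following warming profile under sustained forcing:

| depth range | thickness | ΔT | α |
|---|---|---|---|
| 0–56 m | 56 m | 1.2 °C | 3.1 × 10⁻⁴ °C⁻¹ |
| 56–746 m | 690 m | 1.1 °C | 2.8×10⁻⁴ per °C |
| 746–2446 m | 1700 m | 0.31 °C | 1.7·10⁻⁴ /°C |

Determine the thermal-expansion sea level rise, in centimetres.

0–56 m: 56 × 3.1×10⁻⁴ × 1.2 = 0.020832 m
Layer 2: 1.1 × 690 × 2.8×10⁻⁴ = 0.21252 m
0.31 × 1700 × 1.7×10⁻⁴ = 0.08959 m
Δh = 0.020832 + 0.21252 + 0.08959 = 0.322942 m ≈ 32.3 cm

32.3 cm of thermosteric rise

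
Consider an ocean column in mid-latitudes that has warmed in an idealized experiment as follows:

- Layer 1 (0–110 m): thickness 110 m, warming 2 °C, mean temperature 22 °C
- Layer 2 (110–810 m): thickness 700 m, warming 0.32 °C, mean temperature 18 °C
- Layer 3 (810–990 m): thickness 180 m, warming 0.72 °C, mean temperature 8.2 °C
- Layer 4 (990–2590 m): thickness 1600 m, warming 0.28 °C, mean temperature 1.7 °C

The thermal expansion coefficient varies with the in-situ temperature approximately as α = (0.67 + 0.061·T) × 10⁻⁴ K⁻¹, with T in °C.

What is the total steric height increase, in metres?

Layer 1: α = (0.67 + 0.061×22)×10⁻⁴ = 2.012×10⁻⁴ K⁻¹
Layer 2: α = (0.67 + 0.061×18)×10⁻⁴ = 1.768×10⁻⁴ K⁻¹
Layer 3: α = (0.67 + 0.061×8.2)×10⁻⁴ = 1.1702×10⁻⁴ K⁻¹
Layer 4: α = (0.67 + 0.061×1.7)×10⁻⁴ = 0.7737×10⁻⁴ K⁻¹
2.012×10⁻⁴ × 2 × 110 = 0.044264 m
110–810 m: 700 × 1.768×10⁻⁴ × 0.32 = 0.0396032 m
180 × 0.72 × 1.1702×10⁻⁴ = 0.015165792 m
0.7737×10⁻⁴ × 1600 × 0.28 = 0.03466176 m
Δh = 0.044264 + 0.0396032 + 0.015165792 + 0.03466176 = 0.133694752 m ≈ 0.13 m

0.13 m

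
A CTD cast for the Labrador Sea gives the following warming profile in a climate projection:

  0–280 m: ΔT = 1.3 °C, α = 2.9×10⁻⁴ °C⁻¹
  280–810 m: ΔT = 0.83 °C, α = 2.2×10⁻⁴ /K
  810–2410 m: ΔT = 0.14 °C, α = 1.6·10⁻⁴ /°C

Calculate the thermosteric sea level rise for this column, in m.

Layer 1: 2.9×10⁻⁴ × 1.3 × 280 = 0.10556 m
Layer 2: 0.83 × 530 × 2.2×10⁻⁴ = 0.096778 m
1.6×10⁻⁴ × 1600 × 0.14 = 0.03584 m
Δh = 0.10556 + 0.096778 + 0.03584 = 0.238178 m

about 0.238 m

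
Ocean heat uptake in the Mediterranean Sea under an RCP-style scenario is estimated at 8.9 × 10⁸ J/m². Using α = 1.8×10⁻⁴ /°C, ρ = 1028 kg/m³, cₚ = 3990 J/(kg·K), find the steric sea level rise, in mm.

Δh = 39.1 mm

Δh = αQ/(ρcₚ) = 1.8×10⁻⁴ × 8.9×10⁸ / (1028 × 3990) ≈ 0.039057 m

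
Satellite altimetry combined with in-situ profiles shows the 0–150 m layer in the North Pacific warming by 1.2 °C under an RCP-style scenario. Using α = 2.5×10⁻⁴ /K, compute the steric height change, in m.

0.0450 m of thermosteric rise

Δh = αΔT·H = 2.5×10⁻⁴ × 1.2 × 150 = 0.04500 m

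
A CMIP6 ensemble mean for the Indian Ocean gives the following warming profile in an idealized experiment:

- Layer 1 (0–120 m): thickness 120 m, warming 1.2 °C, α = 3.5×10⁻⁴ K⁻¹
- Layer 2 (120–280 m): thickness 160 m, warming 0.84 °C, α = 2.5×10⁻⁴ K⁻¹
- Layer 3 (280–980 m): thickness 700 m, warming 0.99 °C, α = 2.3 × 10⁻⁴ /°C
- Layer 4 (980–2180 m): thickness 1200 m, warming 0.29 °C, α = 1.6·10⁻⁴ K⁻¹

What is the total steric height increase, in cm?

Layer 1: 120 × 3.5×10⁻⁴ × 1.2 = 0.05040 m
Layer 2: 2.5×10⁻⁴ × 160 × 0.84 = 0.03360 m
0.99 × 700 × 2.3×10⁻⁴ = 0.15939 m
Layer 4: 1200 × 1.6×10⁻⁴ × 0.29 = 0.05568 m
Δh = 0.05040 + 0.03360 + 0.15939 + 0.05568 = 0.29907 m

29.9 cm of thermosteric rise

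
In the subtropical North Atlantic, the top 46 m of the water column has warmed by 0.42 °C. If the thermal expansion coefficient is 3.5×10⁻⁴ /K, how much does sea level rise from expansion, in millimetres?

6.76 mm

Δh = αΔT·H = 3.5×10⁻⁴ × 0.42 × 46 = 0.006762 m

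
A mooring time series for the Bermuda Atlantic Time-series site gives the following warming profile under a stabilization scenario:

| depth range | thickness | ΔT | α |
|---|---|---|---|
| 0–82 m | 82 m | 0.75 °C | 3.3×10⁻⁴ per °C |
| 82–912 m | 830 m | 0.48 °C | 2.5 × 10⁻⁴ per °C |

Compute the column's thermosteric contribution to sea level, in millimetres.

about 120 mm

3.3×10⁻⁴ × 82 × 0.75 = 0.020295 m
82–912 m: 2.5×10⁻⁴ × 0.48 × 830 = 0.09960 m
Δh = 0.020295 + 0.09960 = 0.119895 m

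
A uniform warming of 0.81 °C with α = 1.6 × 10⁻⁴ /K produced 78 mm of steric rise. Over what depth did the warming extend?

H = Δh/(αΔT) = 0.078 / (1.6×10⁻⁴ × 0.81) ≈ 601.9 m

about 600 m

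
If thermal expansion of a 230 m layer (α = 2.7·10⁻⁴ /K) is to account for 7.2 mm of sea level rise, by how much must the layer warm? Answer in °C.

about 0.116 °C

ΔT = Δh/(αH) = 0.0072 / (2.7×10⁻⁴ × 230) ≈ 0.1159 °C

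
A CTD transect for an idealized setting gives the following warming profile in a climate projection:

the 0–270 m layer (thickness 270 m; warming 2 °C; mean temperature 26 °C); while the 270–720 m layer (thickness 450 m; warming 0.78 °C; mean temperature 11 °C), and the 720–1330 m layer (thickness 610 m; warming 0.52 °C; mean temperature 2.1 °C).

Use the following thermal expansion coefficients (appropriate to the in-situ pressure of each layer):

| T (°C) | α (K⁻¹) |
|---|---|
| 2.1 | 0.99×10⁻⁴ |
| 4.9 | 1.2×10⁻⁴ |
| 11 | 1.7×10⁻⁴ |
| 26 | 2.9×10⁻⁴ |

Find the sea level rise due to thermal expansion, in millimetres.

about 248 mm

Layer 1 at 26 °C → α = 2.9×10⁻⁴ K⁻¹
Layer 2 at 11 °C → α = 1.7×10⁻⁴ K⁻¹
Layer 3 at 2.1 °C → α = 0.99×10⁻⁴ K⁻¹
270 × 2 × 2.9×10⁻⁴ = 0.15660 m
1.7×10⁻⁴ × 0.78 × 450 = 0.05967 m
610 × 0.99×10⁻⁴ × 0.52 = 0.0314028 m
Δh = 0.15660 + 0.05967 + 0.0314028 = 0.2476728 m ≈ 248 mm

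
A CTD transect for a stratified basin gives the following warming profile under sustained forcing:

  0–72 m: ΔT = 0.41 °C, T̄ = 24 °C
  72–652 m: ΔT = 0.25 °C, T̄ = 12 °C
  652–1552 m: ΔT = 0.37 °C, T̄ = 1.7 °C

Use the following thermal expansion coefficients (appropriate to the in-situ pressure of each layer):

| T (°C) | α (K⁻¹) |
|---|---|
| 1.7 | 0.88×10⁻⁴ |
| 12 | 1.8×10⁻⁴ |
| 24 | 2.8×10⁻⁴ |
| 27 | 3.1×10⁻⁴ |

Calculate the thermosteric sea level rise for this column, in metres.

Δh = 0.0637 m

Layer 1 at 24 °C → α = 2.8×10⁻⁴ K⁻¹
Layer 2 at 12 °C → α = 1.8×10⁻⁴ K⁻¹
Layer 3 at 1.7 °C → α = 0.88×10⁻⁴ K⁻¹
72 × 0.41 × 2.8×10⁻⁴ = 0.0082656 m
580 × 1.8×10⁻⁴ × 0.25 = 0.02610 m
900 × 0.37 × 0.88×10⁻⁴ = 0.029304 m
Δh = 0.0082656 + 0.02610 + 0.029304 = 0.0636696 m ≈ 0.0637 m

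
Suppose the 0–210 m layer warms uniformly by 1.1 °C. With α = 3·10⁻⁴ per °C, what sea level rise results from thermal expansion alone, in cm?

Δh = αΔT·H = 3×10⁻⁴ × 1.1 × 210 = 0.06930 m

Δh ≈ 6.93 cm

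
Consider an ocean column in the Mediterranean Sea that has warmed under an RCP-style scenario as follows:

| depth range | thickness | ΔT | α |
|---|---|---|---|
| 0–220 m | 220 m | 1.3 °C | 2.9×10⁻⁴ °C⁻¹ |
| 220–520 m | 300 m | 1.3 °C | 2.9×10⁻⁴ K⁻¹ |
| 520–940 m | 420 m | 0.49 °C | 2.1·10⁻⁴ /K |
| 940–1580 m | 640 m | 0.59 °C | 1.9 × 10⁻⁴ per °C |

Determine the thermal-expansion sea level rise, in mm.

0–220 m: 1.3 × 2.9×10⁻⁴ × 220 = 0.08294 m
220–520 m: 300 × 2.9×10⁻⁴ × 1.3 = 0.11310 m
Layer 3: 2.1×10⁻⁴ × 420 × 0.49 = 0.043218 m
940–1580 m: 1.9×10⁻⁴ × 640 × 0.59 = 0.071744 m
Δh = 0.08294 + 0.11310 + 0.043218 + 0.071744 = 0.311002 m ≈ 311 mm

311 mm of thermosteric rise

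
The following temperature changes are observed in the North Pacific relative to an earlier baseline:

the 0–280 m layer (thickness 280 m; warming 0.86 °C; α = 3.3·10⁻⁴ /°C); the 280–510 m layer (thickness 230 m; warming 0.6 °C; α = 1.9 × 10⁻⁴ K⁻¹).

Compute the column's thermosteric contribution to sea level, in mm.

Δh = 106 mm

0–280 m: 280 × 0.86 × 3.3×10⁻⁴ = 0.079464 m
Layer 2: 0.6 × 230 × 1.9×10⁻⁴ = 0.02622 m
Δh = 0.079464 + 0.02622 = 0.105684 m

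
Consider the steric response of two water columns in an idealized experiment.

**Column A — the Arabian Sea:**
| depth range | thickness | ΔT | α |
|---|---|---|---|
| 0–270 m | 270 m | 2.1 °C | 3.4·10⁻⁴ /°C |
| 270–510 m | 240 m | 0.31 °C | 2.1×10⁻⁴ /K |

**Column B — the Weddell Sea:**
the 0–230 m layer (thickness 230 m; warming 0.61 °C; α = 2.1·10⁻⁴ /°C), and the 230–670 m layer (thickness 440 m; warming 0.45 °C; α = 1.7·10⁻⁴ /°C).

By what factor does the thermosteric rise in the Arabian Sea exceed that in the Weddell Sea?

A 0–270 m: 2.1 × 3.4×10⁻⁴ × 270 = 0.19278 m
A 240 × 0.31 × 2.1×10⁻⁴ = 0.015624 m
A total: 0.208404 m
B 0–230 m: 2.1×10⁻⁴ × 0.61 × 230 = 0.029463 m
B 230–670 m: 0.45 × 1.7×10⁻⁴ × 440 = 0.03366 m
B total: 0.063123 m
Ratio: 0.208404 / 0.063123 ≈ 3.302

3.3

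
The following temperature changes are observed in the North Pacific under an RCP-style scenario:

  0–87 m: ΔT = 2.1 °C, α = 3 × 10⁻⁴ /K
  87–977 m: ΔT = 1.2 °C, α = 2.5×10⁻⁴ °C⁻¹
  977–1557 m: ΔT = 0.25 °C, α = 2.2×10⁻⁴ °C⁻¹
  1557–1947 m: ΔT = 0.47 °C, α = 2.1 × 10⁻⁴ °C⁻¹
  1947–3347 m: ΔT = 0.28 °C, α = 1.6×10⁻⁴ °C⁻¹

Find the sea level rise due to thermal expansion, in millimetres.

455 mm of thermosteric rise

3×10⁻⁴ × 87 × 2.1 = 0.05481 m
1.2 × 2.5×10⁻⁴ × 890 = 0.26700 m
2.2×10⁻⁴ × 0.25 × 580 = 0.03190 m
0.47 × 390 × 2.1×10⁻⁴ = 0.038493 m
1947–3347 m: 0.28 × 1400 × 1.6×10⁻⁴ = 0.06272 m
Δh = 0.05481 + 0.26700 + 0.03190 + 0.038493 + 0.06272 = 0.454923 m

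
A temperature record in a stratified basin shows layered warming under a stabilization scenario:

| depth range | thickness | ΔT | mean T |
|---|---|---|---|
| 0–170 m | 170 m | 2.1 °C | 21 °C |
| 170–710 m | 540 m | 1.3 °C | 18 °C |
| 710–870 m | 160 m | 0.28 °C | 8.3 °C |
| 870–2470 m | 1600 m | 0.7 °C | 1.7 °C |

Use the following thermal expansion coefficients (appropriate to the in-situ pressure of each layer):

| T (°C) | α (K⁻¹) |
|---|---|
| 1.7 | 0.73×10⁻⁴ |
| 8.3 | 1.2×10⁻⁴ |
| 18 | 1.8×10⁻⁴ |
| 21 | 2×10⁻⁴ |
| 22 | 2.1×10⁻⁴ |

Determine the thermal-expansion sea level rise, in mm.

Layer 1 at 21 °C → α = 2×10⁻⁴ K⁻¹
Layer 2 at 18 °C → α = 1.8×10⁻⁴ K⁻¹
Layer 3 at 8.3 °C → α = 1.2×10⁻⁴ K⁻¹
Layer 4 at 1.7 °C → α = 0.73×10⁻⁴ K⁻¹
0–170 m: 2×10⁻⁴ × 170 × 2.1 = 0.07140 m
Layer 2: 1.3 × 540 × 1.8×10⁻⁴ = 0.12636 m
160 × 0.28 × 1.2×10⁻⁴ = 0.005376 m
Layer 4: 0.7 × 1600 × 0.73×10⁻⁴ = 0.08176 m
Δh = 0.07140 + 0.12636 + 0.005376 + 0.08176 = 0.284896 m ≈ 285 mm

Δh ≈ 285 mm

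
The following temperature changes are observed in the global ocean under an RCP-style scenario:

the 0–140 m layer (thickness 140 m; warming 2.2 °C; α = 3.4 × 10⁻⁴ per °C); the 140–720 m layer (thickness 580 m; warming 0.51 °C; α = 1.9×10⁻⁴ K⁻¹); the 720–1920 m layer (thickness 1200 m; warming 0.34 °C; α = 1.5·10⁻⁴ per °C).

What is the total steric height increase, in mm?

2.2 × 3.4×10⁻⁴ × 140 = 0.10472 m
140–720 m: 1.9×10⁻⁴ × 0.51 × 580 = 0.056202 m
720–1920 m: 1200 × 0.34 × 1.5×10⁻⁴ = 0.06120 m
Δh = 0.10472 + 0.056202 + 0.06120 = 0.222122 m

Δh ≈ 222 mm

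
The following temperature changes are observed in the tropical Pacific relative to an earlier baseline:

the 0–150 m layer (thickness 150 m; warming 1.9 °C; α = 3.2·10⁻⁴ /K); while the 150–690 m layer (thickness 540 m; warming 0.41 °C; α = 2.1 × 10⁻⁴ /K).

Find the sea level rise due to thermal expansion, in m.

Δh = 0.14 m

0–150 m: 1.9 × 150 × 3.2×10⁻⁴ = 0.09120 m
Layer 2: 540 × 0.41 × 2.1×10⁻⁴ = 0.046494 m
Δh = 0.09120 + 0.046494 = 0.137694 m ≈ 0.14 m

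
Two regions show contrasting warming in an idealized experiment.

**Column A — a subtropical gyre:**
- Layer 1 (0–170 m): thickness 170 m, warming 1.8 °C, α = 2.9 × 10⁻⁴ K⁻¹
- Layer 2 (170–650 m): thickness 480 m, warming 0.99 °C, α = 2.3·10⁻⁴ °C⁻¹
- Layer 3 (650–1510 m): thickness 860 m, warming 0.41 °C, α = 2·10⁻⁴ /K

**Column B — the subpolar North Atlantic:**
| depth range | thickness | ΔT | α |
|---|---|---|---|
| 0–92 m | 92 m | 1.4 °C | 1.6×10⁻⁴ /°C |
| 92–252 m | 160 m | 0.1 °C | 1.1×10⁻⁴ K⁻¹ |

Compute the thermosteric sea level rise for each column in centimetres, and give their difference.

Δh_A ≈ 27 cm, Δh_B ≈ 2.2 cm; difference ≈ 25 cm

A Layer 1: 2.9×10⁻⁴ × 1.8 × 170 = 0.08874 m
A Layer 2: 2.3×10⁻⁴ × 0.99 × 480 = 0.109296 m
A 0.41 × 2×10⁻⁴ × 860 = 0.07052 m
A total: 0.268556 m
B 0–92 m: 1.6×10⁻⁴ × 92 × 1.4 = 0.020608 m
B 92–252 m: 0.1 × 160 × 1.1×10⁻⁴ = 0.00176 m
B total: 0.022368 m
Difference: 0.268556 − 0.022368 = 0.246188 m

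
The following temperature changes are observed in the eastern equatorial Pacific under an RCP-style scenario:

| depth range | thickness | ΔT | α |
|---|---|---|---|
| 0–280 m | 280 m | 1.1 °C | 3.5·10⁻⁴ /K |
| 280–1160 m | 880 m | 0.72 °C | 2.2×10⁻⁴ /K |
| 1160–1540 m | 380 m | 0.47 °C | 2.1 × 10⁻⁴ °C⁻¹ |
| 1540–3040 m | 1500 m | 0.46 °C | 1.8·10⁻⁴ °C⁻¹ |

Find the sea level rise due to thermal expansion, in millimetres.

1.1 × 3.5×10⁻⁴ × 280 = 0.10780 m
280–1160 m: 2.2×10⁻⁴ × 880 × 0.72 = 0.139392 m
Layer 3: 380 × 0.47 × 2.1×10⁻⁴ = 0.037506 m
Layer 4: 0.46 × 1500 × 1.8×10⁻⁴ = 0.12420 m
Δh = 0.10780 + 0.139392 + 0.037506 + 0.12420 = 0.408898 m

409 mm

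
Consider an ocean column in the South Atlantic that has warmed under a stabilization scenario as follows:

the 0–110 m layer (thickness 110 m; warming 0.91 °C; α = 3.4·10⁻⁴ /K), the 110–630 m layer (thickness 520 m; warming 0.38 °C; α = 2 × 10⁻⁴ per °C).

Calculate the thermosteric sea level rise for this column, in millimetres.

73.6 mm of thermosteric rise

110 × 3.4×10⁻⁴ × 0.91 = 0.034034 m
110–630 m: 0.38 × 520 × 2×10⁻⁴ = 0.03952 m
Δh = 0.034034 + 0.03952 = 0.073554 m ≈ 73.6 mm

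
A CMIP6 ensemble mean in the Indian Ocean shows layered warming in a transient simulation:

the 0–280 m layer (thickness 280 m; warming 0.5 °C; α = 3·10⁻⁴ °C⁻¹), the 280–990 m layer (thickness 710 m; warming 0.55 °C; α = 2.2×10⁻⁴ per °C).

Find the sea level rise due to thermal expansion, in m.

0.128 m

Layer 1: 280 × 3×10⁻⁴ × 0.5 = 0.04200 m
Layer 2: 710 × 2.2×10⁻⁴ × 0.55 = 0.08591 m
Δh = 0.04200 + 0.08591 = 0.12791 m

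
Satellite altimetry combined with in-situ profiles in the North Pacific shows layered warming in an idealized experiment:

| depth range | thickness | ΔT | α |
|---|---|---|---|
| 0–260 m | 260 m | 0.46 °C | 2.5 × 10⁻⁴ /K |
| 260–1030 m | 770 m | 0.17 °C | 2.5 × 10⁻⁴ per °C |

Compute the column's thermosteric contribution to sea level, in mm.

0–260 m: 260 × 0.46 × 2.5×10⁻⁴ = 0.02990 m
260–1030 m: 2.5×10⁻⁴ × 770 × 0.17 = 0.032725 m
Δh = 0.02990 + 0.032725 = 0.062625 m ≈ 62.6 mm

Δh = 62.6 mm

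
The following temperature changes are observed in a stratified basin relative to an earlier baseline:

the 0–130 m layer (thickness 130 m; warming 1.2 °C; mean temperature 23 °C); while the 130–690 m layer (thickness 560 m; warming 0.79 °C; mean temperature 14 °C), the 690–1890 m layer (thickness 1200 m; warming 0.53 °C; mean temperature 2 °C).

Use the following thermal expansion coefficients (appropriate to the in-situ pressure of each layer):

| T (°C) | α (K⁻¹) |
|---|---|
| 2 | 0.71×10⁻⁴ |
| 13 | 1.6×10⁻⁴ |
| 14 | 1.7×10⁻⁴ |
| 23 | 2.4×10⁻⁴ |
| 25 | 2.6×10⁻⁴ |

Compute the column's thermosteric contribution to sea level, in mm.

Δh = 158 mm

Layer 1 at 23 °C → α = 2.4×10⁻⁴ K⁻¹
Layer 2 at 14 °C → α = 1.7×10⁻⁴ K⁻¹
Layer 3 at 2 °C → α = 0.71×10⁻⁴ K⁻¹
1.2 × 130 × 2.4×10⁻⁴ = 0.03744 m
0.79 × 560 × 1.7×10⁻⁴ = 0.075208 m
1200 × 0.71×10⁻⁴ × 0.53 = 0.045156 m
Δh = 0.03744 + 0.075208 + 0.045156 = 0.157804 m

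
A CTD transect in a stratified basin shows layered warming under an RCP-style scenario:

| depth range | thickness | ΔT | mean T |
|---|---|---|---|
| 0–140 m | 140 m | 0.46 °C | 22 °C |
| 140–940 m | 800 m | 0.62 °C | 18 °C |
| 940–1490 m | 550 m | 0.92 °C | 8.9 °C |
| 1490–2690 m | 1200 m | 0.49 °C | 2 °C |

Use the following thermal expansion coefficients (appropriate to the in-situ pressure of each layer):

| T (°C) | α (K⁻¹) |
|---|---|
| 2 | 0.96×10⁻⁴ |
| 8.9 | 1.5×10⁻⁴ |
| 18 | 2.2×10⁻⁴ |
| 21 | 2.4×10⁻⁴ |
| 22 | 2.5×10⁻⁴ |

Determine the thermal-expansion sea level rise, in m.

Layer 1 at 22 °C → α = 2.5×10⁻⁴ K⁻¹
Layer 2 at 18 °C → α = 2.2×10⁻⁴ K⁻¹
Layer 3 at 8.9 °C → α = 1.5×10⁻⁴ K⁻¹
Layer 4 at 2 °C → α = 0.96×10⁻⁴ K⁻¹
0–140 m: 140 × 0.46 × 2.5×10⁻⁴ = 0.01610 m
2.2×10⁻⁴ × 0.62 × 800 = 0.10912 m
0.92 × 550 × 1.5×10⁻⁴ = 0.07590 m
0.49 × 1200 × 0.96×10⁻⁴ = 0.056448 m
Δh = 0.01610 + 0.10912 + 0.07590 + 0.056448 = 0.257568 m

about 0.258 m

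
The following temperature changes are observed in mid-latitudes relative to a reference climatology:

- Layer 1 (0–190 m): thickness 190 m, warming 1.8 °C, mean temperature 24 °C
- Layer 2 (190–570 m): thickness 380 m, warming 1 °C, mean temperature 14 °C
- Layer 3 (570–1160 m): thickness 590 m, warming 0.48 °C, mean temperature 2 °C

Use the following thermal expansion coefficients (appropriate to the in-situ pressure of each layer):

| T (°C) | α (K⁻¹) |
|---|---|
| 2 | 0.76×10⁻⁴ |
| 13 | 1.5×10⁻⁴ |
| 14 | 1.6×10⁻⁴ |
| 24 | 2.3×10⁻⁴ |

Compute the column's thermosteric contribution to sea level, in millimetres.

Layer 1 at 24 °C → α = 2.3×10⁻⁴ K⁻¹
Layer 2 at 14 °C → α = 1.6×10⁻⁴ K⁻¹
Layer 3 at 2 °C → α = 0.76×10⁻⁴ K⁻¹
Layer 1: 190 × 2.3×10⁻⁴ × 1.8 = 0.07866 m
Layer 2: 1.6×10⁻⁴ × 380 × 1 = 0.06080 m
590 × 0.76×10⁻⁴ × 0.48 = 0.0215232 m
Δh = 0.07866 + 0.06080 + 0.0215232 = 0.1609832 m ≈ 161 mm

161 mm of thermosteric rise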